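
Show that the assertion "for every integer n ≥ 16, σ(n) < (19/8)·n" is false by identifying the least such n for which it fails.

n = 24

For n = 16, 17, 18, 19, 20, 21, 22, 23 the conclusion holds.
n = 24: σ(24) = 60; 60 ≥ 57.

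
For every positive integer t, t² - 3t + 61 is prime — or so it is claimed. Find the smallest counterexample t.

t = 4

For t = 1, 2, 3 the conclusion holds.
t = 4: t² - 3t + 61 = 65 = 5 × 13, composite.
Thus t = 4 disproves the claim, and no smaller t works.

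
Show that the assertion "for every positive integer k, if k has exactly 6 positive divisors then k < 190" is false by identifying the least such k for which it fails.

k = 207

For k = 12, 18, 20, 28, …, 172, 175, 188 the conclusion holds.
k = 207: τ(207) = 6; 207 ≥ 190.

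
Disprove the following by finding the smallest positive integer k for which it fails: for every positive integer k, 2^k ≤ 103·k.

A counterexample is any positive integer k such that 2^k > 103·k; we check each in order.
For k = 1, 2, 3, 4, 5, 6, 7, 8, 9, 10 the conclusion holds.
k = 11: 2^k = 2048 and 103·k = 1133, so 2048 > 1133.
So k = 11 is the smallest counterexample.

k = 11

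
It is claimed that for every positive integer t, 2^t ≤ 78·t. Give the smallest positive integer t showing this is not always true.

t = 10

Check each positive integer t in order until 2^t > 78·t.
For t = 1, 2, 3, 4, 5, 6, 7, 8, 9 the conclusion holds.
t = 10: 2^t = 1024 and 78·t = 780, so 1024 > 780.
So t = 10 is the smallest counterexample.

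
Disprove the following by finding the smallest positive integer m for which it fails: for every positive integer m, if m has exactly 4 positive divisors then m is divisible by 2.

A counterexample is any positive integer m such that m has exactly 4 positive divisors but m is not divisible by 2; we check each in order.
m = 6: τ(6) = 4; 6 mod 2 = 0.
m = 8: τ(8) = 4; 8 mod 2 = 0.
m = 10: τ(10) = 4; 10 mod 2 = 0.
m = 14: τ(14) = 4; 14 mod 2 = 0.
m = 15: τ(15) = 4; 15 mod 2 = 1.

m = 15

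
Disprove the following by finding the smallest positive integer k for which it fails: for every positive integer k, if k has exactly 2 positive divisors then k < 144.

k = 149

Check each positive integer k in order until k has exactly 2 positive divisors but the claim fails.
For k = 2, 3, 5, 7, …, 131, 137, 139 the conclusion holds.
k = 149: τ(149) = 2; 149 ≥ 144.
So k = 149 is the smallest counterexample.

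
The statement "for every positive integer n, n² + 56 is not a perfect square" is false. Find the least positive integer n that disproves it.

n = 5

For n = 1, 2, 3, 4 the conclusion holds.
n = 5: 5² + 56 = 81 = 9², a perfect square.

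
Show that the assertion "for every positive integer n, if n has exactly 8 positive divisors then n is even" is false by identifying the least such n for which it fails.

The first 12 eligible values, up to n = 104, all satisfy the conclusion.
n = 105: divisors of 105: 1, 3, 5, 7, 15, 21, 35, 105; 105 is odd.

n = 105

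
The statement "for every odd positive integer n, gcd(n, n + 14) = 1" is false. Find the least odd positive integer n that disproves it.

n = 7

A counterexample is any odd positive integer n such that gcd(n, n + 14) > 1; we check each in order.
For n = 1, 3, 5 the conclusion holds.
n = 7: gcd(7, 21) = 7.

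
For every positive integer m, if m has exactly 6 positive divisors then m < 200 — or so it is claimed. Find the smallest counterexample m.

m = 207

We need the least positive integer m for which m has exactly 6 positive divisors but the claim fails.
For m = 12, 18, 20, 28, …, 172, 175, 188 the conclusion holds.
m = 207: τ(207) = 6; 207 ≥ 200.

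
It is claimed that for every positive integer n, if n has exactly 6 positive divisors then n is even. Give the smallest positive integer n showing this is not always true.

n = 45

A counterexample is any positive integer n such that n has exactly 6 positive divisors but n is odd; we check each in order.
The first 6 eligible values, up to n = 44, all satisfy the conclusion.
n = 45: divisors of 45: 1, 3, 5, 9, 15, 45; 45 is odd.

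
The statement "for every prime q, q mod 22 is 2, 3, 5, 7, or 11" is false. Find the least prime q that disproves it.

q = 13

Check each prime q in order until the claim fails.
The first 5 eligible values, up to q = 11, all satisfy the conclusion.
q = 13: 13 mod 22 = 13 — not in {2, 3, 5, 7, 11}.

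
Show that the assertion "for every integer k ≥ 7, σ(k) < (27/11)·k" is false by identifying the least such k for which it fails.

We need the least integer k ≥ 7 for which the claim fails.
The first 17 eligible values, up to k = 23, all satisfy the conclusion.
k = 24: σ(24) = 60; 60 ≥ 648/11.
Thus k = 24 disproves the claim, and no smaller k works.

k = 24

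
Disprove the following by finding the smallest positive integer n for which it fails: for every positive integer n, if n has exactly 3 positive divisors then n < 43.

Check each positive integer n in order until n has exactly 3 positive divisors but the claim fails.
For n = 4, 9, 25 the conclusion holds.
n = 49: τ(49) = 3; 49 ≥ 43.

n = 49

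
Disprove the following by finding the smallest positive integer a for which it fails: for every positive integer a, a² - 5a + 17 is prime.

a = 13

For a = 1, 2, 3, 4, …, 10, 11, 12 the conclusion holds.
a = 13: a² - 5a + 17 = 121 = 11 × 11, composite.
So a = 13 is the smallest counterexample.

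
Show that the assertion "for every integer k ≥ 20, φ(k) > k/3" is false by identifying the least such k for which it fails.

A counterexample is any integer k ≥ 20 such that the claim fails; we check each in order.
k = 20: φ(20) = 8 and 20/3 = 20/3, so φ(20) > 20/3.
k = 21: φ(21) = 12 and 21/3 = 7, so φ(21) > 21/3.
k = 22: φ(22) = 10 and 22/3 = 22/3, so φ(22) > 22/3.
k = 23: φ(23) = 22 and 23/3 = 23/3, so φ(23) > 23/3.
k = 24: φ(24) = 8 and 24/3 = 8, so φ(24) ≤ 24/3.

k = 24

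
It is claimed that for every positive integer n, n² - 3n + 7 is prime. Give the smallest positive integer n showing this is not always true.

n = 1: n² - 3n + 7 = 5, prime.
n = 2: n² - 3n + 7 = 5, prime.
n = 3: n² - 3n + 7 = 7, prime.
n = 4: n² - 3n + 7 = 11, prime.
n = 5: n² - 3n + 7 = 17, prime.
n = 6: n² - 3n + 7 = 25 = 5 × 5, composite.

n = 6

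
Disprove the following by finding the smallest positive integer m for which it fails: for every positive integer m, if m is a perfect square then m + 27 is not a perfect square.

m = 9

A counterexample is any positive integer m such that m is a perfect square but m + 27 is a perfect square; we check each in order.
For m = 1, 4 the conclusion holds.
m = 9: 9 = 3² and 9 + 27 = 36 = 6².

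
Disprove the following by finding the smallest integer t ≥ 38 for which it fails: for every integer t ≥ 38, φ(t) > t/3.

t = 42

We need the least integer t ≥ 38 for which the claim fails.
For t = 38, 39, 40, 41 the conclusion holds.
t = 42: φ(42) = 12 and 42/3 = 14, so φ(42) ≤ 42/3.
Hence t = 42 is a counterexample.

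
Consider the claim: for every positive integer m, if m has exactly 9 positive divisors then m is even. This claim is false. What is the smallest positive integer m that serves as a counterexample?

Check each positive integer m in order until m has exactly 9 positive divisors but m is odd.
m = 36: divisors of 36: 9 divisors; 36 is even.
m = 100: divisors of 100: 9 divisors; 100 is even.
m = 196: divisors of 196: 9 divisors; 196 is even.
m = 225: divisors of 225: 9 divisors; 225 is odd.
Thus m = 225 disproves the claim, and no smaller m works.

m = 225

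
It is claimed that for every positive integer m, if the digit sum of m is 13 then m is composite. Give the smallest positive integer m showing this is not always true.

Check each positive integer m in order until the digit sum of m is 13 but m is prime.
m = 49: digit sum 13; 49 is composite.
m = 58: digit sum 13; 58 is composite.
m = 67: digit sum 13; 67 is prime, not composite.
Thus m = 67 disproves the claim, and no smaller m works.

m = 67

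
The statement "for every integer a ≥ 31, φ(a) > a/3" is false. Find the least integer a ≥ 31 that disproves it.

Check each integer a ≥ 31 in order until the claim fails.
a = 31: φ(31) = 30 and 31/3 = 31/3, so φ(31) > 31/3.
a = 32: φ(32) = 16 and 32/3 = 32/3, so φ(32) > 32/3.
a = 33: φ(33) = 20 and 33/3 = 11, so φ(33) > 33/3.
a = 34: φ(34) = 16 and 34/3 = 34/3, so φ(34) > 34/3.
a = 35: φ(35) = 24 and 35/3 = 35/3, so φ(35) > 35/3.
a = 36: φ(36) = 12 and 36/3 = 12, so φ(36) ≤ 36/3.

a = 36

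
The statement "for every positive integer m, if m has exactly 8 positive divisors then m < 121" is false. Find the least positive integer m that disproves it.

m = 128

For m = 24, 30, 40, 42, …, 105, 110, 114 the conclusion holds.
m = 128: τ(128) = 8; 128 ≥ 121.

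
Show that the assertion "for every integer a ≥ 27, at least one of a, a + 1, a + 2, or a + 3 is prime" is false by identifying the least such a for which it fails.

The first 5 eligible values, up to a = 31, all satisfy the conclusion.
a = 32: 32 = 2 × 16; 33 = 3 × 11; 34 = 2 × 17; 35 = 5 × 7 — all composite.

a = 32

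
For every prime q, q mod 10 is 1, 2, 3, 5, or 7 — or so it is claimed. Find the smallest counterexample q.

A counterexample is any prime q such that the claim fails; we check each in order.
q = 2: 2 mod 10 = 2.
q = 3: 3 mod 10 = 3.
q = 5: 5 mod 10 = 5.
q = 7: 7 mod 10 = 7.
q = 11: 11 mod 10 = 1.
q = 13: 13 mod 10 = 3.
q = 17: 17 mod 10 = 7.
q = 19: 19 mod 10 = 9 — not in {1, 2, 3, 5, 7}.
Thus q = 19 disproves the claim, and no smaller q works.

q = 19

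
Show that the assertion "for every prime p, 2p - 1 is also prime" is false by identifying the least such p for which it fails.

A counterexample is any prime p such that 2p - 1 is not prime; we check each in order.
p = 2: 2p - 1 = 3, prime.
p = 3: 2p - 1 = 5, prime.
p = 5: 2p - 1 = 9 = 3 × 3, not prime.
So p = 5 is the smallest counterexample.

p = 5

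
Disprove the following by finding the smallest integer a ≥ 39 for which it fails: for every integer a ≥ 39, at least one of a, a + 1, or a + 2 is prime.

a = 44

a = 39: 41 is prime.
a = 40: 41 is prime.
a = 41: 41 is prime.
a = 42: 43 is prime.
a = 43: 43 is prime.
a = 44: 44 = 2 × 22; 45 = 3 × 15; 46 = 2 × 23 — all composite.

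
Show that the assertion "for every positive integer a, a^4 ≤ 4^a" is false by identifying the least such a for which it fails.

a = 3

For a = 1, 2 the conclusion holds.
a = 3: a^4 = 81 and 4^a = 64, so 81 > 64.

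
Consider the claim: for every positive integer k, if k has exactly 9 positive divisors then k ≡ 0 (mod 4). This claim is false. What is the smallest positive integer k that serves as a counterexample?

Check each positive integer k in order until k has exactly 9 positive divisors but the claim fails.
k = 36: τ(36) = 9; 36 ≡ 0 (mod 4).
k = 100: τ(100) = 9; 100 ≡ 0 (mod 4).
k = 196: τ(196) = 9; 196 ≡ 0 (mod 4).
k = 225: τ(225) = 9; 225 ≡ 1 (mod 4).
Hence k = 225 is a counterexample.

k = 225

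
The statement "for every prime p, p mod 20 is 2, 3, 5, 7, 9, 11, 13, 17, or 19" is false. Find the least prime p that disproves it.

p = 41

Check each prime p in order until the claim fails.
The first 12 eligible values, up to p = 37, all satisfy the conclusion.
p = 41: 41 mod 20 = 1 — not in {2, 3, 5, 7, 9, 11, 13, 17, 19}.
Hence p = 41 is a counterexample.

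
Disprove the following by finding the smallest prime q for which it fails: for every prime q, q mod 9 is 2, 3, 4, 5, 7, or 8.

A counterexample is any prime q such that the claim fails; we check each in order.
The first 7 eligible values, up to q = 17, all satisfy the conclusion.
q = 19: 19 mod 9 = 1 — not in {2, 3, 4, 5, 7, 8}.
Hence q = 19 is a counterexample.

q = 19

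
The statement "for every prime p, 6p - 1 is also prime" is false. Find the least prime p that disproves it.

p = 11

We need the least prime p for which 6p - 1 is not prime.
For p = 2, 3, 5, 7 the conclusion holds.
p = 11: 6p - 1 = 65 = 5 × 13, not prime.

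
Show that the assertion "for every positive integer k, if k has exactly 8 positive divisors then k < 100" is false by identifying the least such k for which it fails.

k = 102

Check each positive integer k in order until k has exactly 8 positive divisors but the claim fails.
For k = 24, 30, 40, 42, 54, 56, 66, 70, 78, 88 the conclusion holds.
k = 102: τ(102) = 8; 102 ≥ 100.
Thus k = 102 disproves the claim, and no smaller k works.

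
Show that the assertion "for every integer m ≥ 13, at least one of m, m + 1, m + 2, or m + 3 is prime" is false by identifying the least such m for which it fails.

m = 24

We need the least integer m ≥ 13 for which m, m + 1, m + 2, m + 3 are all composite.
For m = 13, 14, 15, 16, …, 21, 22, 23 the conclusion holds.
m = 24: 24 = 2 × 12; 25 = 5 × 5; 26 = 2 × 13; 27 = 3 × 9 — all composite.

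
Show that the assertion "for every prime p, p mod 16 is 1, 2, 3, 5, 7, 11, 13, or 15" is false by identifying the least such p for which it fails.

For p = 2, 3, 5, 7, …, 29, 31, 37 the conclusion holds.
p = 41: 41 mod 16 = 9 — not in {1, 2, 3, 5, 7, 11, 13, 15}.

p = 41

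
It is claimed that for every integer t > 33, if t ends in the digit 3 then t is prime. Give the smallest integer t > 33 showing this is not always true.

Check each integer t > 33 in order until t ends in the digit 3 but t is not prime.
t = 43: 43 ends in 3 and is prime.
t = 53: 53 ends in 3 and is prime.
t = 63: 63 ends in 3; 63 = 3 × 21, composite.
Hence t = 63 is a counterexample.

t = 63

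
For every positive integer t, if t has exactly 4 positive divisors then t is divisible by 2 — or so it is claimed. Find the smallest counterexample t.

Check each positive integer t in order until t has exactly 4 positive divisors but t is not divisible by 2.
For t = 6, 8, 10, 14 the conclusion holds.
t = 15: τ(15) = 4; 15 mod 2 = 1.
So t = 15 is the smallest counterexample.

t = 15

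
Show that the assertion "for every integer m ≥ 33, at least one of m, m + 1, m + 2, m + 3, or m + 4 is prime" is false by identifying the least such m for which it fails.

We need the least integer m ≥ 33 for which m, m + 1, m + 2, m + 3, m + 4 are all composite.
The first 15 eligible values, up to m = 47, all satisfy the conclusion.
m = 48: 48 = 2 × 24; 49 = 7 × 7; 50 = 2 × 25; 51 = 3 × 17; 52 = 2 × 26 — all composite.
Hence m = 48 is a counterexample.

m = 48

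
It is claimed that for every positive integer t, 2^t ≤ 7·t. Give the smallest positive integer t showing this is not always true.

t = 1: 2^t = 2 and 7·t = 7, so 2 ≤ 7.
t = 2: 2^t = 4 and 7·t = 14, so 4 ≤ 14.
t = 3: 2^t = 8 and 7·t = 21, so 8 ≤ 21.
t = 4: 2^t = 16 and 7·t = 28, so 16 ≤ 28.
t = 5: 2^t = 32 and 7·t = 35, so 32 ≤ 35.
t = 6: 2^t = 64 and 7·t = 42, so 64 > 42.
Hence t = 6 is a counterexample.

t = 6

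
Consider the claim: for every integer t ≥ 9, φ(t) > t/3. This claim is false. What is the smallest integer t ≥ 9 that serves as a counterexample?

t = 12

We need the least integer t ≥ 9 for which the claim fails.
t = 9: φ(9) = 6 and 9/3 = 3, so φ(9) > 9/3.
t = 10: φ(10) = 4 and 10/3 = 10/3, so φ(10) > 10/3.
t = 11: φ(11) = 10 and 11/3 = 11/3, so φ(11) > 11/3.
t = 12: φ(12) = 4 and 12/3 = 4, so φ(12) ≤ 12/3.
Hence t = 12 is a counterexample.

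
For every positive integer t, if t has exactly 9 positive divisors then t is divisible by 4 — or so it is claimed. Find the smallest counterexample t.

t = 225

We need the least positive integer t for which t has exactly 9 positive divisors but t is not divisible by 4.
For t = 36, 100, 196 the conclusion holds.
t = 225: τ(225) = 9; 225 mod 4 = 1.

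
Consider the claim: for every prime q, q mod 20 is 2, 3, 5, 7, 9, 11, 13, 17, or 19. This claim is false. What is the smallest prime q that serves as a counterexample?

A counterexample is any prime q such that the claim fails; we check each in order.
The first 12 eligible values, up to q = 37, all satisfy the conclusion.
q = 41: 41 mod 20 = 1 — not in {2, 3, 5, 7, 9, 11, 13, 17, 19}.

q = 41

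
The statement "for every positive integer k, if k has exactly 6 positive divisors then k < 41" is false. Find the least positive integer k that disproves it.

k = 44

For k = 12, 18, 20, 28, 32 the conclusion holds.
k = 44: τ(44) = 6; 44 ≥ 41.
So k = 44 is the smallest counterexample.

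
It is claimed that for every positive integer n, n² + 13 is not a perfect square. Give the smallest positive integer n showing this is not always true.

Check each positive integer n in order until n² + 13 is a perfect square.
The first 5 eligible values, up to n = 5, all satisfy the conclusion.
n = 6: 6² + 13 = 49 = 7², a perfect square.
So n = 6 is the smallest counterexample.

n = 6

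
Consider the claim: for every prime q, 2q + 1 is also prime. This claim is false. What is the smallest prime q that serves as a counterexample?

For q = 2, 3, 5 the conclusion holds.
q = 7: 2q + 1 = 15 = 3 × 5, not prime.
Thus q = 7 disproves the claim, and no smaller q works.

q = 7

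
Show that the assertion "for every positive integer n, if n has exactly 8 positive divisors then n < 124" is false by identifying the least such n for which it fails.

We need the least positive integer n for which n has exactly 8 positive divisors but the claim fails.
For n = 24, 30, 40, 42, …, 105, 110, 114 the conclusion holds.
n = 128: τ(128) = 8; 128 ≥ 124.

n = 128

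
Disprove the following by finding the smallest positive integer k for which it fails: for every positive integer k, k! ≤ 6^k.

k = 14

A counterexample is any positive integer k such that k! > 6^k; we check each in order.
For k = 1, 2, 3, 4, …, 11, 12, 13 the conclusion holds.
k = 14: k! = 87178291200 and 6^k = 78364164096, so 87178291200 > 78364164096.
Thus k = 14 disproves the claim, and no smaller k works.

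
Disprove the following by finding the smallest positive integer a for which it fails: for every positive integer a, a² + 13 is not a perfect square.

a = 6

A counterexample is any positive integer a such that a² + 13 is a perfect square; we check each in order.
a = 1: 1² + 13 = 14, not a perfect square.
a = 2: 2² + 13 = 17, not a perfect square.
a = 3: 3² + 13 = 22, not a perfect square.
a = 4: 4² + 13 = 29, not a perfect square.
a = 5: 5² + 13 = 38, not a perfect square.
a = 6: 6² + 13 = 49 = 7², a perfect square.
So a = 6 is the smallest counterexample.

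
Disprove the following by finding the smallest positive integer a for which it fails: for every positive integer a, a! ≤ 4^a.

a = 9

A counterexample is any positive integer a such that a! > 4^a; we check each in order.
The first 8 eligible values, up to a = 8, all satisfy the conclusion.
a = 9: a! = 362880 and 4^a = 262144, so 362880 > 262144.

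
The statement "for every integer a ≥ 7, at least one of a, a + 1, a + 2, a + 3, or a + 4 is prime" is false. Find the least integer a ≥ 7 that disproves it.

For a = 7, 8, 9, 10, …, 21, 22, 23 the conclusion holds.
a = 24: 24 = 2 × 12; 25 = 5 × 5; 26 = 2 × 13; 27 = 3 × 9; 28 = 2 × 14 — all composite.

a = 24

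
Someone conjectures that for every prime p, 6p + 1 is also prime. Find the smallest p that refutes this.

We need the least prime p for which 6p + 1 is not prime.
p = 2: 6p + 1 = 13, prime.
p = 3: 6p + 1 = 19, prime.
p = 5: 6p + 1 = 31, prime.
p = 7: 6p + 1 = 43, prime.
p = 11: 6p + 1 = 67, prime.
p = 13: 6p + 1 = 79, prime.
p = 17: 6p + 1 = 103, prime.
p = 19: 6p + 1 = 115 = 5 × 23, not prime.
So p = 19 is the smallest counterexample.

p = 19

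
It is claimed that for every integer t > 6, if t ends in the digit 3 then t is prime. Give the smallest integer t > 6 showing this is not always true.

t = 33

Check each integer t > 6 in order until t ends in the digit 3 but t is not prime.
For t = 13, 23 the conclusion holds.
t = 33: 33 ends in 3; 33 = 3 × 11, composite.
Thus t = 33 disproves the claim, and no smaller t works.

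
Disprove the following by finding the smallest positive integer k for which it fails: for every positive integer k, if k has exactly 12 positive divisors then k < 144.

k = 150

A counterexample is any positive integer k such that k has exactly 12 positive divisors but the claim fails; we check each in order.
The first 9 eligible values, up to k = 140, all satisfy the conclusion.
k = 150: τ(150) = 12; 150 ≥ 144.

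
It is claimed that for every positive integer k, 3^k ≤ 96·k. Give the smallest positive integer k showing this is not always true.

k = 6

We need the least positive integer k for which 3^k > 96·k.
The first 5 eligible values, up to k = 5, all satisfy the conclusion.
k = 6: 3^k = 729 and 96·k = 576, so 729 > 576.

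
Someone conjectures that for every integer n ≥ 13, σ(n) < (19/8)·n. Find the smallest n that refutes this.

n = 24

The first 11 eligible values, up to n = 23, all satisfy the conclusion.
n = 24: σ(24) = 60; 60 ≥ 57.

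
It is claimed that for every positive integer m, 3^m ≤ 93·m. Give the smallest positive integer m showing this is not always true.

For m = 1, 2, 3, 4, 5 the conclusion holds.
m = 6: 3^m = 729 and 93·m = 558, so 729 > 558.
Thus m = 6 disproves the claim, and no smaller m works.

m = 6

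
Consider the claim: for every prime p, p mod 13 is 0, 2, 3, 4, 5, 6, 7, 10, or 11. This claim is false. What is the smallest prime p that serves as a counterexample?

p = 47

A counterexample is any prime p such that the claim fails; we check each in order.
For p = 2, 3, 5, 7, …, 37, 41, 43 the conclusion holds.
p = 47: 47 mod 13 = 8 — not in {0, 2, 3, 4, 5, 6, 7, 10, 11}.
Thus p = 47 disproves the claim, and no smaller p works.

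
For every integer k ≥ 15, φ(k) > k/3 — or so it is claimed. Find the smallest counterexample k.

Check each integer k ≥ 15 in order until the claim fails.
For k = 15, 16, 17 the conclusion holds.
k = 18: φ(18) = 6 and 18/3 = 6, so φ(18) ≤ 18/3.
Thus k = 18 disproves the claim, and no smaller k works.

k = 18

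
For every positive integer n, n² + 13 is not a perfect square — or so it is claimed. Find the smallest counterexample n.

Check each positive integer n in order until n² + 13 is a perfect square.
The first 5 eligible values, up to n = 5, all satisfy the conclusion.
n = 6: 6² + 13 = 49 = 7², a perfect square.
Hence n = 6 is a counterexample.

n = 6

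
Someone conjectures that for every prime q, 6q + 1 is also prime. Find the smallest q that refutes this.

q = 19

Check each prime q in order until 6q + 1 is not prime.
For q = 2, 3, 5, 7, 11, 13, 17 the conclusion holds.
q = 19: 6q + 1 = 115 = 5 × 23, not prime.
Thus q = 19 disproves the claim, and no smaller q works.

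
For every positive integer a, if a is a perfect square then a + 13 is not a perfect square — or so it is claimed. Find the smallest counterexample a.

a = 36

A counterexample is any positive integer a such that a is a perfect square but a + 13 is a perfect square; we check each in order.
a = 1: 1 + 13 = 14, not a perfect square.
a = 4: 4 + 13 = 17, not a perfect square.
a = 9: 9 + 13 = 22, not a perfect square.
a = 16: 16 + 13 = 29, not a perfect square.
a = 25: 25 + 13 = 38, not a perfect square.
a = 36: 36 = 6² and 36 + 13 = 49 = 7².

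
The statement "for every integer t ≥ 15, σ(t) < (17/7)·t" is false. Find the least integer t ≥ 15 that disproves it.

t = 24

Check each integer t ≥ 15 in order until the claim fails.
For t = 15, 16, 17, 18, 19, 20, 21, 22, 23 the conclusion holds.
t = 24: σ(24) = 60; 60 ≥ 408/7.
So t = 24 is the smallest counterexample.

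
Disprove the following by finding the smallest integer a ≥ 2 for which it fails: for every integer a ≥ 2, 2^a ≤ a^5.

A counterexample is any integer a ≥ 2 such that 2^a > a^5; we check each in order.
For a = 2, 3, 4, 5, …, 20, 21, 22 the conclusion holds.
a = 23: 2^a = 8388608 and a^5 = 6436343, so 8388608 > 6436343.

a = 23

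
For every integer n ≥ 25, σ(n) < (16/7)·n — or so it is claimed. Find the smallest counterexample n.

n = 30

For n = 25, 26, 27, 28, 29 the conclusion holds.
n = 30: σ(30) = 72; 72 ≥ 480/7.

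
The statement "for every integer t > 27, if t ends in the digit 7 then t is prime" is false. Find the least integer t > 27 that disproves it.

We need the least integer t > 27 for which t ends in the digit 7 but t is not prime.
t = 37: 37 ends in 7 and is prime.
t = 47: 47 ends in 7 and is prime.
t = 57: 57 ends in 7; 57 = 3 × 19, composite.

t = 57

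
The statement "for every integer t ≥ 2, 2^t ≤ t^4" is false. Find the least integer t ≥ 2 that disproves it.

Check each integer t ≥ 2 in order until 2^t > t^4.
The first 15 eligible values, up to t = 16, all satisfy the conclusion.
t = 17: 2^t = 131072 and t^4 = 83521, so 131072 > 83521.
Hence t = 17 is a counterexample.

t = 17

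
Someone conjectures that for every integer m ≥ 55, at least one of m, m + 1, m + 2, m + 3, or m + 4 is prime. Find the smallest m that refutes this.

m = 62

We need the least integer m ≥ 55 for which m, m + 1, m + 2, m + 3, m + 4 are all composite.
The first 7 eligible values, up to m = 61, all satisfy the conclusion.
m = 62: 62 = 2 × 31; 63 = 3 × 21; 64 = 2 × 32; 65 = 5 × 13; 66 = 2 × 33 — all composite.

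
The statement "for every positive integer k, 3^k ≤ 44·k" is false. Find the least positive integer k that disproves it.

k = 5

Check each positive integer k in order until 3^k > 44·k.
k = 1: 3^k = 3 and 44·k = 44, so 3 ≤ 44.
k = 2: 3^k = 9 and 44·k = 88, so 9 ≤ 88.
k = 3: 3^k = 27 and 44·k = 132, so 27 ≤ 132.
k = 4: 3^k = 81 and 44·k = 176, so 81 ≤ 176.
k = 5: 3^k = 243 and 44·k = 220, so 243 > 220.
Hence k = 5 is a counterexample.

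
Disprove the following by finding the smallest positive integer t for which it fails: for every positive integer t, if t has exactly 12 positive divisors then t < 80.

For t = 60, 72 the conclusion holds.
t = 84: τ(84) = 12; 84 ≥ 80.
Hence t = 84 is a counterexample.

t = 84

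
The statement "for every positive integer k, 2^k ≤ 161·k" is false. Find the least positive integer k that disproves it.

k = 11

We need the least positive integer k for which 2^k > 161·k.
For k = 1, 2, 3, 4, 5, 6, 7, 8, 9, 10 the conclusion holds.
k = 11: 2^k = 2048 and 161·k = 1771, so 2048 > 1771.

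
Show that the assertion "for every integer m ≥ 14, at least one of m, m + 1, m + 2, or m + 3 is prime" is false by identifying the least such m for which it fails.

The first 10 eligible values, up to m = 23, all satisfy the conclusion.
m = 24: 24 = 2 × 12; 25 = 5 × 5; 26 = 2 × 13; 27 = 3 × 9 — all composite.

m = 24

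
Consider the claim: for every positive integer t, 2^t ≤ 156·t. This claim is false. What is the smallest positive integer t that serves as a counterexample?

t = 11

We need the least positive integer t for which 2^t > 156·t.
For t = 1, 2, 3, 4, 5, 6, 7, 8, 9, 10 the conclusion holds.
t = 11: 2^t = 2048 and 156·t = 1716, so 2048 > 1716.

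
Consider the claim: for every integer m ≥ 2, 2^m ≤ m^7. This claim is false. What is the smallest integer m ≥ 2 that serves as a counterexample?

We need the least integer m ≥ 2 for which 2^m > m^7.
The first 35 eligible values, up to m = 36, all satisfy the conclusion.
m = 37: 2^m = 137438953472 and m^7 = 94931877133, so 137438953472 > 94931877133.
Hence m = 37 is a counterexample.

m = 37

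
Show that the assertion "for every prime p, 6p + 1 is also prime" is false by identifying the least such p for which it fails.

p = 19

The first 7 eligible values, up to p = 17, all satisfy the conclusion.
p = 19: 6p + 1 = 115 = 5 × 23, not prime.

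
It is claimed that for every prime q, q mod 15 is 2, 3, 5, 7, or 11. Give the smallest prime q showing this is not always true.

q = 13

For q = 2, 3, 5, 7, 11 the conclusion holds.
q = 13: 13 mod 15 = 13 — not in {2, 3, 5, 7, 11}.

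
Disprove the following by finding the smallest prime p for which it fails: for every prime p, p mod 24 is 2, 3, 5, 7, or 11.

p = 13

The first 5 eligible values, up to p = 11, all satisfy the conclusion.
p = 13: 13 mod 24 = 13 — not in {2, 3, 5, 7, 11}.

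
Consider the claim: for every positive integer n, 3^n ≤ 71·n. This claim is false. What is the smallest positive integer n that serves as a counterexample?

Check each positive integer n in order until 3^n > 71·n.
n = 1: 3^n = 3 and 71·n = 71, so 3 ≤ 71.
n = 2: 3^n = 9 and 71·n = 142, so 9 ≤ 142.
n = 3: 3^n = 27 and 71·n = 213, so 27 ≤ 213.
n = 4: 3^n = 81 and 71·n = 284, so 81 ≤ 284.
n = 5: 3^n = 243 and 71·n = 355, so 243 ≤ 355.
n = 6: 3^n = 729 and 71·n = 426, so 729 > 426.

n = 6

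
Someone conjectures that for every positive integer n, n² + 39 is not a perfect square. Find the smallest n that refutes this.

n = 5

A counterexample is any positive integer n such that n² + 39 is a perfect square; we check each in order.
For n = 1, 2, 3, 4 the conclusion holds.
n = 5: 5² + 39 = 64 = 8², a perfect square.
So n = 5 is the smallest counterexample.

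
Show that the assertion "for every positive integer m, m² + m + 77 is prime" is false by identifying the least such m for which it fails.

m = 6

m = 1: m² + m + 77 = 79, prime.
m = 2: m² + m + 77 = 83, prime.
m = 3: m² + m + 77 = 89, prime.
m = 4: m² + m + 77 = 97, prime.
m = 5: m² + m + 77 = 107, prime.
m = 6: m² + m + 77 = 119 = 7 × 17, composite.
Thus m = 6 disproves the claim, and no smaller m works.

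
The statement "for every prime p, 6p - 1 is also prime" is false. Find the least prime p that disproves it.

p = 11

For p = 2, 3, 5, 7 the conclusion holds.
p = 11: 6p - 1 = 65 = 5 × 13, not prime.
So p = 11 is the smallest counterexample.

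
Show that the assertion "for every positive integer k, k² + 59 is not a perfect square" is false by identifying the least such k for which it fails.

For k = 1, 2, 3, 4, …, 26, 27, 28 the conclusion holds.
k = 29: 29² + 59 = 900 = 30², a perfect square.

k = 29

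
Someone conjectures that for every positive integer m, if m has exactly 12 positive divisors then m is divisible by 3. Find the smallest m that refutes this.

m = 140

A counterexample is any positive integer m such that m has exactly 12 positive divisors but m is not divisible by 3; we check each in order.
The first 8 eligible values, up to m = 132, all satisfy the conclusion.
m = 140: τ(140) = 12; 140 mod 3 = 2.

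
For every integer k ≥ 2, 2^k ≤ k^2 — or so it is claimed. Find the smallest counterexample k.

k = 5

Check each integer k ≥ 2 in order until 2^k > k^2.
For k = 2, 3, 4 the conclusion holds.
k = 5: 2^k = 32 and k^2 = 25, so 32 > 25.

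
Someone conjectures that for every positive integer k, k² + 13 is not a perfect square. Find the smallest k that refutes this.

k = 6

Check each positive integer k in order until k² + 13 is a perfect square.
For k = 1, 2, 3, 4, 5 the conclusion holds.
k = 6: 6² + 13 = 49 = 7², a perfect square.
Thus k = 6 disproves the claim, and no smaller k works.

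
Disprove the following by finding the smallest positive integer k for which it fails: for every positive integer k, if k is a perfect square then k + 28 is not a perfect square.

Check each positive integer k in order until k is a perfect square but k + 28 is a perfect square.
k = 1: 1 + 28 = 29, not a perfect square.
k = 4: 4 + 28 = 32, not a perfect square.
k = 9: 9 + 28 = 37, not a perfect square.
k = 16: 16 + 28 = 44, not a perfect square.
k = 25: 25 + 28 = 53, not a perfect square.
k = 36: 36 = 6² and 36 + 28 = 64 = 8².
Thus k = 36 disproves the claim, and no smaller k works.

k = 36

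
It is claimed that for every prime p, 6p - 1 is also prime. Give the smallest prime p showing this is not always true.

A counterexample is any prime p such that 6p - 1 is not prime; we check each in order.
The first 4 eligible values, up to p = 7, all satisfy the conclusion.
p = 11: 6p - 1 = 65 = 5 × 13, not prime.

p = 11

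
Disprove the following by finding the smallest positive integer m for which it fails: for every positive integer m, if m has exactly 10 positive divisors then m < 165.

m = 176

Check each positive integer m in order until m has exactly 10 positive divisors but the claim fails.
m = 48: τ(48) = 10; 48 < 165.
m = 80: τ(80) = 10; 80 < 165.
m = 112: τ(112) = 10; 112 < 165.
m = 162: τ(162) = 10; 162 < 165.
m = 176: τ(176) = 10; 176 ≥ 165.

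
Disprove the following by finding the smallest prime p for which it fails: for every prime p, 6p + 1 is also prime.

p = 19

We need the least prime p for which 6p + 1 is not prime.
For p = 2, 3, 5, 7, 11, 13, 17 the conclusion holds.
p = 19: 6p + 1 = 115 = 5 × 23, not prime.
So p = 19 is the smallest counterexample.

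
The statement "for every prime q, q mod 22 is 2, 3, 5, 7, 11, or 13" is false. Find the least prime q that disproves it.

q = 17

We need the least prime q for which the claim fails.
For q = 2, 3, 5, 7, 11, 13 the conclusion holds.
q = 17: 17 mod 22 = 17 — not in {2, 3, 5, 7, 11, 13}.
Thus q = 17 disproves the claim, and no smaller q works.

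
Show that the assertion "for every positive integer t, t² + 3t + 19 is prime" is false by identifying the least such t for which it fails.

Check each positive integer t in order until t² + 3t + 19 is not prime.
The first 14 eligible values, up to t = 14, all satisfy the conclusion.
t = 15: t² + 3t + 19 = 289 = 17 × 17, composite.

t = 15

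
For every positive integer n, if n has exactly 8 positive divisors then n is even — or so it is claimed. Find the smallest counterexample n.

A counterexample is any positive integer n such that n has exactly 8 positive divisors but n is odd; we check each in order.
The first 12 eligible values, up to n = 104, all satisfy the conclusion.
n = 105: divisors of 105: 1, 3, 5, 7, 15, 21, 35, 105; 105 is odd.
Thus n = 105 disproves the claim, and no smaller n works.

n = 105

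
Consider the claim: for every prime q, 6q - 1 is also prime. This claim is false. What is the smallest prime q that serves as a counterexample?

Check each prime q in order until 6q - 1 is not prime.
The first 4 eligible values, up to q = 7, all satisfy the conclusion.
q = 11: 6q - 1 = 65 = 5 × 13, not prime.

q = 11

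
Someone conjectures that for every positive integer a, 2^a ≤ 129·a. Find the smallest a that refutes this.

Check each positive integer a in order until 2^a > 129·a.
The first 10 eligible values, up to a = 10, all satisfy the conclusion.
a = 11: 2^a = 2048 and 129·a = 1419, so 2048 > 1419.
Thus a = 11 disproves the claim, and no smaller a works.

a = 11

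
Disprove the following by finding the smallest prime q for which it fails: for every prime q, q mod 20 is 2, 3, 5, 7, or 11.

The first 5 eligible values, up to q = 11, all satisfy the conclusion.
q = 13: 13 mod 20 = 13 — not in {2, 3, 5, 7, 11}.

q = 13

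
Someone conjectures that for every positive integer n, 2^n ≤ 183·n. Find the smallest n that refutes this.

n = 11

We need the least positive integer n for which 2^n > 183·n.
For n = 1, 2, 3, 4, 5, 6, 7, 8, 9, 10 the conclusion holds.
n = 11: 2^n = 2048 and 183·n = 2013, so 2048 > 2013.
Hence n = 11 is a counterexample.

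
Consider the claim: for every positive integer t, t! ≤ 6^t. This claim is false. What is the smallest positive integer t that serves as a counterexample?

t = 14

A counterexample is any positive integer t such that t! > 6^t; we check each in order.
For t = 1, 2, 3, 4, …, 11, 12, 13 the conclusion holds.
t = 14: t! = 87178291200 and 6^t = 78364164096, so 87178291200 > 78364164096.
So t = 14 is the smallest counterexample.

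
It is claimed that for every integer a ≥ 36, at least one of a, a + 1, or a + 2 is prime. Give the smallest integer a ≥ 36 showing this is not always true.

a = 38

Check each integer a ≥ 36 in order until a, a + 1, a + 2 are all composite.
a = 36: 37 is prime.
a = 37: 37 is prime.
a = 38: 38 = 2 × 19; 39 = 3 × 13; 40 = 2 × 20 — all composite.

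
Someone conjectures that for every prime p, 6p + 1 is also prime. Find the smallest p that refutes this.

p = 19

Check each prime p in order until 6p + 1 is not prime.
For p = 2, 3, 5, 7, 11, 13, 17 the conclusion holds.
p = 19: 6p + 1 = 115 = 5 × 23, not prime.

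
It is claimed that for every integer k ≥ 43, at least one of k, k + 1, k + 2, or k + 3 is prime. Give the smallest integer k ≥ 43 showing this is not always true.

k = 48

Check each integer k ≥ 43 in order until k, k + 1, k + 2, k + 3 are all composite.
The first 5 eligible values, up to k = 47, all satisfy the conclusion.
k = 48: 48 = 2 × 24; 49 = 7 × 7; 50 = 2 × 25; 51 = 3 × 17 — all composite.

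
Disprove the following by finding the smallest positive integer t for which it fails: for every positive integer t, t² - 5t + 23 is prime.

We need the least positive integer t for which t² - 5t + 23 is not prime.
The first 18 eligible values, up to t = 18, all satisfy the conclusion.
t = 19: t² - 5t + 23 = 289 = 17 × 17, composite.
Thus t = 19 disproves the claim, and no smaller t works.

t = 19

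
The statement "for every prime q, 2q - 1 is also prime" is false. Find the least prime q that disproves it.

We need the least prime q for which 2q - 1 is not prime.
For q = 2, 3 the conclusion holds.
q = 5: 2q - 1 = 9 = 3 × 3, not prime.
So q = 5 is the smallest counterexample.

q = 5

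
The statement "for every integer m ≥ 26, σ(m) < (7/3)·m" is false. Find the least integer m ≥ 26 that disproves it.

m = 30

A counterexample is any integer m ≥ 26 such that the claim fails; we check each in order.
The first 4 eligible values, up to m = 29, all satisfy the conclusion.
m = 30: σ(30) = 72; 72 ≥ 70.
So m = 30 is the smallest counterexample.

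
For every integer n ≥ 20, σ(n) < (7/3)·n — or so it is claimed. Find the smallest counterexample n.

n = 24

n = 20: σ(20) = 42; 42 < 140/3.
n = 21: σ(21) = 32; 32 < 49.
n = 22: σ(22) = 36; 36 < 154/3.
n = 23: σ(23) = 24; 24 < 161/3.
n = 24: σ(24) = 60; 60 ≥ 56.
Hence n = 24 is a counterexample.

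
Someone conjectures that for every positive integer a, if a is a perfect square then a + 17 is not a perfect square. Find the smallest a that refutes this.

a = 64

A counterexample is any positive integer a such that a is a perfect square but a + 17 is a perfect square; we check each in order.
For a = 1, 4, 9, 16, 25, 36, 49 the conclusion holds.
a = 64: 64 = 8² and 64 + 17 = 81 = 9².
Thus a = 64 disproves the claim, and no smaller a works.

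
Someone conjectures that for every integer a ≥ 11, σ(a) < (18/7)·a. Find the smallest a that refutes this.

a = 48

For a = 11, 12, 13, 14, …, 45, 46, 47 the conclusion holds.
a = 48: σ(48) = 124; 124 ≥ 864/7.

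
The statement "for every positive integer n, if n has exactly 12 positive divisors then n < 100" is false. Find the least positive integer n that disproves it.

Check each positive integer n in order until n has exactly 12 positive divisors but the claim fails.
The first 5 eligible values, up to n = 96, all satisfy the conclusion.
n = 108: τ(108) = 12; 108 ≥ 100.
Hence n = 108 is a counterexample.

n = 108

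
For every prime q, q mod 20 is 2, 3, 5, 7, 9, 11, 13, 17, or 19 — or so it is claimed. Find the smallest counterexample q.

The first 12 eligible values, up to q = 37, all satisfy the conclusion.
q = 41: 41 mod 20 = 1 — not in {2, 3, 5, 7, 9, 11, 13, 17, 19}.

q = 41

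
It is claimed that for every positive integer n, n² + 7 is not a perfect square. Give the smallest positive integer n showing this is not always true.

n = 3

For n = 1, 2 the conclusion holds.
n = 3: 3² + 7 = 16 = 4², a perfect square.
So n = 3 is the smallest counterexample.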